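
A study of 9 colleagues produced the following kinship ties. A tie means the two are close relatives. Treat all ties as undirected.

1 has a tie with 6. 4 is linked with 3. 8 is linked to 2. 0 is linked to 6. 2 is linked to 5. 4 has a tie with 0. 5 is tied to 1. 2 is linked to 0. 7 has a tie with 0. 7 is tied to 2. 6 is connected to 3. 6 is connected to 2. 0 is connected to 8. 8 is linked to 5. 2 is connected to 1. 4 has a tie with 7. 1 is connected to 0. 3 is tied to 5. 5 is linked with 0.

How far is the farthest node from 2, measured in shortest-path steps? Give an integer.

2

Distances from 2: 0:1, 1:1, 3:2, 4:2, 5:1, 6:1, 7:1, 8:1.
The largest is 2 (to 4 and 3), so the eccentricity of 2 is 2.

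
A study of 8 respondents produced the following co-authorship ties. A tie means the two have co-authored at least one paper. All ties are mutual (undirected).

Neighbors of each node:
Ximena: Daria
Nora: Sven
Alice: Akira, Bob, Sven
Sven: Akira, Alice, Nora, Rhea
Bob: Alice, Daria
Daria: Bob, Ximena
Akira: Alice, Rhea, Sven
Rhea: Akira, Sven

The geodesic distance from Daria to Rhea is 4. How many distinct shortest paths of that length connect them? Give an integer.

2

The shortest distance is 4. The length-4 paths are: Daria–Bob–Alice–Akira–Rhea; Daria–Bob–Alice–Sven–Rhea.
That gives 2 distinct shortest paths.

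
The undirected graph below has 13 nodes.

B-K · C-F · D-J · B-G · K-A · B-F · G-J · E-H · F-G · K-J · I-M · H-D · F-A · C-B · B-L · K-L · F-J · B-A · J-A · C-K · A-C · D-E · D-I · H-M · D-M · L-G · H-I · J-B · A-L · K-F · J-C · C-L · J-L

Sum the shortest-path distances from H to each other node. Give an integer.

27

Distances from H: A:3, B:3, C:3, D:1, E:1, F:3, G:3, I:1, J:2, K:3, L:3, M:1.
Sum = 3 + 3 + 3 + 1 + 1 + 3 + 3 + 1 + 2 + 3 + 3 + 1 = 27.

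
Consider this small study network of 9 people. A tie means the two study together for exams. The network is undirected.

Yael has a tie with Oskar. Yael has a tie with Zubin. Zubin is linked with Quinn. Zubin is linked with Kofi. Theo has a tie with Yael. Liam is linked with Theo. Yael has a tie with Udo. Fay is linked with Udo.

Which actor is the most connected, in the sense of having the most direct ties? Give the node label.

Yael

Degrees — Fay:1, Kofi:1, Liam:1, Oskar:1, Quinn:1, Theo:2, Udo:2, Yael:4, Zubin:3.
The maximum is 4, attained only by Yael.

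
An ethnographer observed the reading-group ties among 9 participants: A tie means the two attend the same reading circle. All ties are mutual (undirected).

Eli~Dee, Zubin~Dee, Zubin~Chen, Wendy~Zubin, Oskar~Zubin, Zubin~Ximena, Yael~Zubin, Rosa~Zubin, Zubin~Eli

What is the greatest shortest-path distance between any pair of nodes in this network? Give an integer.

2

Eccentricity of each node (its greatest distance to any other): Chen:2, Dee:2, Eli:2, Oskar:2, Rosa:2, Wendy:2, Ximena:2, Yael:2, Zubin:1.
The maximum eccentricity is 2, realized for instance by the pair Ximena–Oskar via Ximena – Zubin – Oskar. So the diameter is 2.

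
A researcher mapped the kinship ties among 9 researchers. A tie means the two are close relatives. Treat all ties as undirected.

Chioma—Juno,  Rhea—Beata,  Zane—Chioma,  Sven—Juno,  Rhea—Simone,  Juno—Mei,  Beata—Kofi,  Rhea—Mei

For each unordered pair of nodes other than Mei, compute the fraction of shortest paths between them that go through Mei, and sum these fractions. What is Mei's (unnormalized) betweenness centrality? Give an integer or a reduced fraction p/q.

16

Pairs whose geodesics pass through Mei — Zane–Rhea: 1; Zane–Beata: 1; Zane–Kofi: 1; Zane–Simone: 1; Rhea–Juno: 1; Rhea–Chioma: 1; Rhea–Sven: 1; Juno–Beata: 1; Juno–Kofi: 1; Juno–Simone: 1; Beata–Chioma: 1; Beata–Sven: 1; Kofi–Chioma: 1; Kofi–Sven: 1 … (+2 more pairs).
All other pairs contribute 0.
Summing the contributions gives betweenness(Mei) = 16.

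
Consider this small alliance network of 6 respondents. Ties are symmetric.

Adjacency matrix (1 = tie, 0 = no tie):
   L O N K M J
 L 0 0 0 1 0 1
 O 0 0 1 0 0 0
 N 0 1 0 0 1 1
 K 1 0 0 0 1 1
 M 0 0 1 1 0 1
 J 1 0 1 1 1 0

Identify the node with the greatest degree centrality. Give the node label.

Degrees — J:4, K:3, L:2, M:3, N:3, O:1.
The maximum is 4, attained only by J.

J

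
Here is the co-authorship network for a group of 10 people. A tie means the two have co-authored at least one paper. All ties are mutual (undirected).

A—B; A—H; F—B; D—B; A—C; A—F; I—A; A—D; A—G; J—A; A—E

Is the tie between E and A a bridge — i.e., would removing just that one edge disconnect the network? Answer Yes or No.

Yes

Without the E–A edge there is no alternate route between E and A, so the network disconnects. It is a bridge.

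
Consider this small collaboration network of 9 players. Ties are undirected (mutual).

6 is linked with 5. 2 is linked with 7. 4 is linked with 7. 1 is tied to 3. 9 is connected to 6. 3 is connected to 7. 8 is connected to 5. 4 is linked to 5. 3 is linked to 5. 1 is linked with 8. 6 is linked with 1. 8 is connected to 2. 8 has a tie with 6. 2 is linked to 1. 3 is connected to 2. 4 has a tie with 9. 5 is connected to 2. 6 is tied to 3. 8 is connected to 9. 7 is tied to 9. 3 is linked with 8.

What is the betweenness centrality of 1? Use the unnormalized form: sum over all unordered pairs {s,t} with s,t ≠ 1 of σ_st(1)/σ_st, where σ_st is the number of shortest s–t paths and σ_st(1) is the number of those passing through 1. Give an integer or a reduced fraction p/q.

Pairs whose geodesics pass through 1 — 6–2: 1/4.
All other pairs contribute 0.
Summing the contributions gives betweenness(1) = 1/4.

1/4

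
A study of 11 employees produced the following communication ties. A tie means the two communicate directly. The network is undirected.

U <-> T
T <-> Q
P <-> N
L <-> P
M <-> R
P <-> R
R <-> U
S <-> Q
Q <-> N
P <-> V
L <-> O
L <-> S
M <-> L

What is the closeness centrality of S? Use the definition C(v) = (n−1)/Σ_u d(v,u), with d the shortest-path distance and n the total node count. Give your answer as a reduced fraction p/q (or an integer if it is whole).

10/21

Distances from S: L:1, M:2, N:2, O:2, P:2, Q:1, R:3, T:2, U:3, V:3. Sum = 21.
n = 11, so closeness = 10/21.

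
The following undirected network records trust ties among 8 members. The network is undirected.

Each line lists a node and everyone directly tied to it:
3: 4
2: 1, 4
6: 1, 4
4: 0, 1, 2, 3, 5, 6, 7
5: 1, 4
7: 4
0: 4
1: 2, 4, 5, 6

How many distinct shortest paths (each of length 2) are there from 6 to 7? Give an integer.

1

The shortest distance is 2, and the only length-2 path is 6–4–7. So there is exactly 1 shortest path.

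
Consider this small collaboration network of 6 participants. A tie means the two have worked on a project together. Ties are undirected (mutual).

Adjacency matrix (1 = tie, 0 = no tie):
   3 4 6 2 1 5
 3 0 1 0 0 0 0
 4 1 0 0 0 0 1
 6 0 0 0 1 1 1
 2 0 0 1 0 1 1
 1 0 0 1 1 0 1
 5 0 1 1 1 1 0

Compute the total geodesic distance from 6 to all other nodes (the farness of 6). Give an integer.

Distances from 6: 1:1, 2:1, 3:3, 4:2, 5:1.
Sum = 1 + 1 + 3 + 2 + 1 = 8.

8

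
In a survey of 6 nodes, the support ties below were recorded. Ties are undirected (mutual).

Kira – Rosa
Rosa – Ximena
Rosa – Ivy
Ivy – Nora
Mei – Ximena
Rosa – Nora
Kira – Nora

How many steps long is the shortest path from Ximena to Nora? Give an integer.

One shortest route is Ximena – Rosa – Nora, which uses 2 edges, and Ximena and Nora are not directly tied, so nothing shorter exists. So d(Ximena,Nora) = 2.

2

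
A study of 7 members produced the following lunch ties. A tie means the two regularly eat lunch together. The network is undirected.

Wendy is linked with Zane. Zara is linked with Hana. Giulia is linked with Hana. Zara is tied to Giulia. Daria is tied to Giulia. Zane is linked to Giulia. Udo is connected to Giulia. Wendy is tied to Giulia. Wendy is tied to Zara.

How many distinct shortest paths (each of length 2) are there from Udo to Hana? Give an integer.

1

The shortest distance is 2, and the only length-2 path is Udo–Giulia–Hana. So there is exactly 1 shortest path.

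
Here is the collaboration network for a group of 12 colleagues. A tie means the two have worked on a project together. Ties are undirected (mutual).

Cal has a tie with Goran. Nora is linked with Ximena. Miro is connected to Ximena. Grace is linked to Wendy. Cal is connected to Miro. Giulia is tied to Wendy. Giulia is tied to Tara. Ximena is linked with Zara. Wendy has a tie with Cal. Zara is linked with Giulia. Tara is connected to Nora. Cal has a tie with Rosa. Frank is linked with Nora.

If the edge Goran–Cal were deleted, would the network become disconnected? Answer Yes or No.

Without the Goran–Cal edge there is no alternate route between Goran and Cal, so the network disconnects. It is a bridge.

Yes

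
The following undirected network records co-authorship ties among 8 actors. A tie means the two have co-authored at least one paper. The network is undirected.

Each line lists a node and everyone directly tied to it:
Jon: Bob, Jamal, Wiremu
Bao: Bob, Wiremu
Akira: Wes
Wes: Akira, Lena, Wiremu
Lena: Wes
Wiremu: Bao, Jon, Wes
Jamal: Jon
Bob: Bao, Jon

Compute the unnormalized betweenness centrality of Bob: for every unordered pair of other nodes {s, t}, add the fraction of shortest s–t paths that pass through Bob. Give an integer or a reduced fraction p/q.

1

Pairs whose geodesics pass through Bob — Jamal–Bao: 1/2; Bao–Jon: 1/2.
All other pairs contribute 0.
Summing the contributions gives betweenness(Bob) = 1.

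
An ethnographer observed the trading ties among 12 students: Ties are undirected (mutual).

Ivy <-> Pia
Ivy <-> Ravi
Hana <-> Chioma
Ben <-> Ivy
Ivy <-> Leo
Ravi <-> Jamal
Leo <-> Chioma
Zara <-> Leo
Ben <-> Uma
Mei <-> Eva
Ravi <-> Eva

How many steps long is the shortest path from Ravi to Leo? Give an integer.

One shortest route is Ravi – Ivy – Leo, which uses 2 edges, and Ravi and Leo are not directly tied, so nothing shorter exists. So d(Ravi,Leo) = 2.

2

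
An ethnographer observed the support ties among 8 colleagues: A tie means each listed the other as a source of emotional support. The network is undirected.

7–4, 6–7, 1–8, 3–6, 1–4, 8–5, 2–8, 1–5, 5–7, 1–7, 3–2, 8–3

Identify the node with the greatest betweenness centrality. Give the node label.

8

Unnormalized betweenness of each node: 1:23/6, 2:0, 3:7/3, 4:0, 5:5/6, 6:11/6, 7:4, 8:37/6.
8 has the largest value, 37/6, making it the main broker — the node through which the most shortest paths run.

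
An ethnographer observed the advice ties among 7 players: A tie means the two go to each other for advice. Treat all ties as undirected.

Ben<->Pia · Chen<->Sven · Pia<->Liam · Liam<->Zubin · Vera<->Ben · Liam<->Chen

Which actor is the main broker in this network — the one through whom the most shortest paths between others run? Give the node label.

Unnormalized betweenness of each node: Ben:5, Chen:5, Liam:11, Pia:8, Sven:0, Vera:0, Zubin:0.
Liam has the largest value, 11, making it the main broker — the node through which the most shortest paths run.

Liam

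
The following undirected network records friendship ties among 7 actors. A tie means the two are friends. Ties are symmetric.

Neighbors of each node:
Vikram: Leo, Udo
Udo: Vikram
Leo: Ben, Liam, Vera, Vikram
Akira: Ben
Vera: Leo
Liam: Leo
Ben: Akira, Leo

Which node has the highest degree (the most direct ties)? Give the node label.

Leo

Degrees — Akira:1, Ben:2, Leo:4, Liam:1, Udo:1, Vera:1, Vikram:2.
The maximum is 4, attained only by Leo.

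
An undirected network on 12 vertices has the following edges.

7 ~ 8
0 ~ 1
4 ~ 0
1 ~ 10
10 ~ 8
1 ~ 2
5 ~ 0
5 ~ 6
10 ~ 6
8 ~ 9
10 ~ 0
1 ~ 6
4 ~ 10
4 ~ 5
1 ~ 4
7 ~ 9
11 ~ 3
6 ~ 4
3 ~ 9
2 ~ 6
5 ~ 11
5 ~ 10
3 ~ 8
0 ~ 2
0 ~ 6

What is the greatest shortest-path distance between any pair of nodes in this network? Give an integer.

Eccentricity of each node (its greatest distance to any other): 0:3, 1:3, 2:4, 3:4, 4:3, 5:3, 6:3, 7:4, 8:3, 9:4, 10:2, 11:3.
The maximum eccentricity is 4, realized for instance by the pair 2–9 via 2 – 0 – 10 – 8 – 9. So the diameter is 4.

4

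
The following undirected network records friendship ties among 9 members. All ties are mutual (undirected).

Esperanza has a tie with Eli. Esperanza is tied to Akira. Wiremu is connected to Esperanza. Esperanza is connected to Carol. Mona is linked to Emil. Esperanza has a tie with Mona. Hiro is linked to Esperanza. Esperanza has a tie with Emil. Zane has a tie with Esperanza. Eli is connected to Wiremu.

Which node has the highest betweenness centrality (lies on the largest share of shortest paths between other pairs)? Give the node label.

Esperanza

Unnormalized betweenness of each node: Akira:0, Carol:0, Eli:0, Emil:0, Esperanza:26, Hiro:0, Mona:0, Wiremu:0, Zane:0.
Esperanza has the largest value, 26, making it the main broker — the node through which the most shortest paths run.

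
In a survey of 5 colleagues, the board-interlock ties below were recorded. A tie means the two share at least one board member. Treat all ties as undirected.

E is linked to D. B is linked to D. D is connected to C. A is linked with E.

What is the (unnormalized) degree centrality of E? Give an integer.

E is directly tied to A and D. That is 2 neighbors, so the degree of E is 2.

2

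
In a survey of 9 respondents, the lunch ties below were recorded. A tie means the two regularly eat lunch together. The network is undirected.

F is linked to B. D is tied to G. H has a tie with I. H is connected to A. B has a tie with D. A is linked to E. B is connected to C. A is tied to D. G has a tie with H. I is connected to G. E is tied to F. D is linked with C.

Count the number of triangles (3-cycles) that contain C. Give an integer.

1

C's neighbors: B and D.
Neighbor pairs that are themselves tied: C–B–D. Each forms one triangle with C, for 1 in total.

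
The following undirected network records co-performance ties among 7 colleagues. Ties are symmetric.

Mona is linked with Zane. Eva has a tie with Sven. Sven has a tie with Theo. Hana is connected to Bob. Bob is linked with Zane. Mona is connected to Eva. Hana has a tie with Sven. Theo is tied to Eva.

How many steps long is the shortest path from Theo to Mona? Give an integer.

One shortest route is Theo – Eva – Mona, which uses 2 edges, and Theo and Mona are not directly tied, so nothing shorter exists. So d(Theo,Mona) = 2.

2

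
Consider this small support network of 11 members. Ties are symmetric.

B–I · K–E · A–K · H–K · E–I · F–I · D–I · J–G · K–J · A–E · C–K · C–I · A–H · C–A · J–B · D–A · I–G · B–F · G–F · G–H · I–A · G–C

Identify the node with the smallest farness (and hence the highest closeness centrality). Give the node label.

I

Farness (sum of distances to all others) for each node — A:14, B:18, C:16, D:19, E:17, F:18, G:15, H:18, I:13, J:18, K:16.
The smallest farness is 13, for I, so I has the highest closeness.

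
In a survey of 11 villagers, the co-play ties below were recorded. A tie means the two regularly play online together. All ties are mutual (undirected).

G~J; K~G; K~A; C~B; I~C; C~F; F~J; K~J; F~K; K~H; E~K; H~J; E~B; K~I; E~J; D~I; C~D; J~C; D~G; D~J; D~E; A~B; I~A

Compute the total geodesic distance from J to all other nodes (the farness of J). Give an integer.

Distances from J: A:2, B:2, C:1, D:1, E:1, F:1, G:1, H:1, I:2, K:1.
Sum = 2 + 2 + 1 + 1 + 1 + 1 + 1 + 1 + 2 + 1 = 13.

13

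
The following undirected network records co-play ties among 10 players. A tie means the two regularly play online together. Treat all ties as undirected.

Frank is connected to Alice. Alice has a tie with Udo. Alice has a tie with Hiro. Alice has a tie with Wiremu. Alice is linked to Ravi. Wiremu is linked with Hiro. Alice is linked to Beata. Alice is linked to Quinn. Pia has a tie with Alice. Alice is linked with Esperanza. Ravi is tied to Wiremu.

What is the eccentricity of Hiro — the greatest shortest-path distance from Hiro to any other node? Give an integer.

2

Distances from Hiro: Alice:1, Beata:2, Esperanza:2, Frank:2, Pia:2, Quinn:2, Ravi:2, Udo:2, Wiremu:1.
The largest is 2 (to Pia, Frank, Quinn, Udo, Beata, Esperanza, and Ravi), so the eccentricity of Hiro is 2.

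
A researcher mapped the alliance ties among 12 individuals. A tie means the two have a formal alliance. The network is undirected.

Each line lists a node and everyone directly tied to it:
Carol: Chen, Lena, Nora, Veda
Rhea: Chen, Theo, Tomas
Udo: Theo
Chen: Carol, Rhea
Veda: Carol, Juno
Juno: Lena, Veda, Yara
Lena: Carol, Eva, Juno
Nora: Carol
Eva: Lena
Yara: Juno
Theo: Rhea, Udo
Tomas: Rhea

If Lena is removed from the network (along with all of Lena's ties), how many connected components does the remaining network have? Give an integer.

Without Lena, the remaining ties split the others into: {Carol, Chen, Juno, Nora, Rhea, Theo, Tomas, Udo, Veda, Yara}; {Eva}.
That's 2 separate components.

2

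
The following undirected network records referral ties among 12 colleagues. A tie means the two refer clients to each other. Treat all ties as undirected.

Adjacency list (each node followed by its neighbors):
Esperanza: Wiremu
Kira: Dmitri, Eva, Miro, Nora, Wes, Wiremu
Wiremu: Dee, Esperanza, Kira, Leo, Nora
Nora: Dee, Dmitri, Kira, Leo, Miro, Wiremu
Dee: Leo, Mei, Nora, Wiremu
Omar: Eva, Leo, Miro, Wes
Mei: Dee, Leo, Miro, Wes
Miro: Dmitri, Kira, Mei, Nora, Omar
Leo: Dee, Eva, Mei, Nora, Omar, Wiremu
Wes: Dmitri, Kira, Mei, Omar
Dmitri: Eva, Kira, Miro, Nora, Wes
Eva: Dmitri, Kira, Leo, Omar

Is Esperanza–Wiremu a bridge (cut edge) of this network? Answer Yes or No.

Without the Esperanza–Wiremu edge there is no alternate route between Esperanza and Wiremu, so the network disconnects. It is a bridge.

Yes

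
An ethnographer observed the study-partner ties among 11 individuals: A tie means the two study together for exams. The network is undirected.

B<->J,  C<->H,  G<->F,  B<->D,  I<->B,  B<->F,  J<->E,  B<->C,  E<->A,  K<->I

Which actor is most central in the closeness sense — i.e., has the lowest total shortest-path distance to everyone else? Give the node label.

B

Farness (sum of distances to all others) for each node — A:37, B:16, C:23, D:25, E:28, F:23, G:32, H:32, I:23, J:21, K:32.
The smallest farness is 16, for B, so B has the highest closeness.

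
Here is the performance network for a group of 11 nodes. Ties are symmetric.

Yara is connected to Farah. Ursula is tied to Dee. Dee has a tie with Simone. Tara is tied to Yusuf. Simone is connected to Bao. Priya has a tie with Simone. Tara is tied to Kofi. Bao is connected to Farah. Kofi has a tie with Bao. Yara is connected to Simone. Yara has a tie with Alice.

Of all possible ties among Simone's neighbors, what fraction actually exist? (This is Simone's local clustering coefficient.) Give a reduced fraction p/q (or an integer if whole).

0

Simone's neighbors: Bao, Dee, Priya, and Yara (k = 4).
Possible neighbor pairs: C(4,2) = 6. Edges among them: none → e = 0.
Clustering(Simone) = 0/6 = 0.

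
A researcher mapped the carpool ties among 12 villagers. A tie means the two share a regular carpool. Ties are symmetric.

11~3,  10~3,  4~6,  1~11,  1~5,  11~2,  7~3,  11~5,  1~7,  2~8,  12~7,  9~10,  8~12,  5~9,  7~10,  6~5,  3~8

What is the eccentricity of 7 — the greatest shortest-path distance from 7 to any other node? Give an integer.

Distances from 7: 1:1, 2:3, 3:1, 4:4, 5:2, 6:3, 8:2, 9:2, 10:1, 11:2, 12:1.
The largest is 4 (to 4), so the eccentricity of 7 is 4.

4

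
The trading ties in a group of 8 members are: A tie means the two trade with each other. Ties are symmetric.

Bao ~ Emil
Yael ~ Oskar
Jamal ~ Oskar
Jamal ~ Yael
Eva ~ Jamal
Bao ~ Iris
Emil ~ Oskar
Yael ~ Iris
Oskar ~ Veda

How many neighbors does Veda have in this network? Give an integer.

1

Veda is directly tied to Oskar. That is 1 neighbor, so the degree of Veda is 1.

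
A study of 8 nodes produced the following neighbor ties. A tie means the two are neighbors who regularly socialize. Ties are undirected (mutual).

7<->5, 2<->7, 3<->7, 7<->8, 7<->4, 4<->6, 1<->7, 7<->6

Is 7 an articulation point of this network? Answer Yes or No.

Yes

Removing 7 leaves {2} with no path to {4 and 6}, so the network splits into 6 components. 7 is a cut vertex.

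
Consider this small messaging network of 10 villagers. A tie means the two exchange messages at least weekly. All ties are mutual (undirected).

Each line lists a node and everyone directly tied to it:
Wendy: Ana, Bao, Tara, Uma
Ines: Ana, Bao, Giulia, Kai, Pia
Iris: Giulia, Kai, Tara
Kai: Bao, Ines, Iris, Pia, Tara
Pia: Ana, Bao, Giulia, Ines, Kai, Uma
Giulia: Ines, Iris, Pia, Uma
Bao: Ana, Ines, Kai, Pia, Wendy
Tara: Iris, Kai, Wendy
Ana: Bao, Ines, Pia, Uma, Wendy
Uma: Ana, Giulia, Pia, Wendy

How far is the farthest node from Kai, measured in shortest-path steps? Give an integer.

2

Distances from Kai: Ana:2, Bao:1, Giulia:2, Ines:1, Iris:1, Pia:1, Tara:1, Uma:2, Wendy:2.
The largest is 2 (to Wendy, Giulia, Uma, and Ana), so the eccentricity of Kai is 2.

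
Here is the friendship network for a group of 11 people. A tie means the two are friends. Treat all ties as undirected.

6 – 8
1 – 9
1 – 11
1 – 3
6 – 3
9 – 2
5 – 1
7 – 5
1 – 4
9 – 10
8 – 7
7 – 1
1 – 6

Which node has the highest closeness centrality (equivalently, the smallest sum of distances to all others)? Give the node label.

1

Farness (sum of distances to all others) for each node — 1:13, 2:27, 3:20, 4:22, 5:20, 6:19, 7:19, 8:25, 9:18, 10:27, 11:22.
The smallest farness is 13, for 1, so 1 has the highest closeness.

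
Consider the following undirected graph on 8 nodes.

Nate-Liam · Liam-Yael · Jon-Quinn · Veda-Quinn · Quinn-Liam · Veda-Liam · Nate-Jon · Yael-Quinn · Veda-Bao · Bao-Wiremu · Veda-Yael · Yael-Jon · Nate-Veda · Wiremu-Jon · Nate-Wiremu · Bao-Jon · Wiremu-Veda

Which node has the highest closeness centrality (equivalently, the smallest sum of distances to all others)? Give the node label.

Farness (sum of distances to all others) for each node — Bao:11, Jon:9, Liam:10, Nate:10, Quinn:10, Veda:8, Wiremu:10, Yael:10.
The smallest farness is 8, for Veda, so Veda has the highest closeness.

Veda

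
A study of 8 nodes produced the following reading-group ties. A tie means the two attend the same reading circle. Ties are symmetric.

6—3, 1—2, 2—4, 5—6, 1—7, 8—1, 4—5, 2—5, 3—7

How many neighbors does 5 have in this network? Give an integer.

5 is directly tied to 2, 4, and 6. That is 3 neighbors, so the degree of 5 is 3.

3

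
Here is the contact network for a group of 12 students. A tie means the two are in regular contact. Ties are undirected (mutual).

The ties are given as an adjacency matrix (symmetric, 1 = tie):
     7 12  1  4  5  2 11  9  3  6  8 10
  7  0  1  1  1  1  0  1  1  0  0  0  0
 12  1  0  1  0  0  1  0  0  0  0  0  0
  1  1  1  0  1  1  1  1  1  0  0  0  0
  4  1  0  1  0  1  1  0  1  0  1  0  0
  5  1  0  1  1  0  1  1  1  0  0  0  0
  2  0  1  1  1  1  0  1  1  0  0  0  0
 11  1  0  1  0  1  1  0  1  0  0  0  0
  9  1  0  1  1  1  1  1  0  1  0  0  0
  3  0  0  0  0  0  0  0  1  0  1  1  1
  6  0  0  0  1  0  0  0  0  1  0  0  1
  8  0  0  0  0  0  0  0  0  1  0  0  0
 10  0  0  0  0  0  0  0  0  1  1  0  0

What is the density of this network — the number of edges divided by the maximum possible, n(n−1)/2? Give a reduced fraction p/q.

There are 28 edges and 12 nodes, so the maximum possible is C(12,2) = 66.
Density = 28/66 = 14/33.

14/33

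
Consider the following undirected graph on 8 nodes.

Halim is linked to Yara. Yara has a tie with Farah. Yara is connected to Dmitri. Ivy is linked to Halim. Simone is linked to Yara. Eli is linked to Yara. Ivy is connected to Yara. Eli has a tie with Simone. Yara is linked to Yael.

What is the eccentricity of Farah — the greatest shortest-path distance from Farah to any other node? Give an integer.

Distances from Farah: Dmitri:2, Eli:2, Halim:2, Ivy:2, Simone:2, Yael:2, Yara:1.
The largest is 2 (to Simone, Halim, Ivy, Eli, Dmitri, and Yael), so the eccentricity of Farah is 2.

2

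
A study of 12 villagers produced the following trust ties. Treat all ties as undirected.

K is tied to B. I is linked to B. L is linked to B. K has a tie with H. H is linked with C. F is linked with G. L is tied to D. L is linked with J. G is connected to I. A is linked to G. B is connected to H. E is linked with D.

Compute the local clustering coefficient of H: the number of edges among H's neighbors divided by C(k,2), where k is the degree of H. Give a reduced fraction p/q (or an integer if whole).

H's neighbors: B, C, and K (k = 3).
Possible neighbor pairs: C(3,2) = 3. Edges among them: B–K → e = 1.
Clustering(H) = 1/3.

1/3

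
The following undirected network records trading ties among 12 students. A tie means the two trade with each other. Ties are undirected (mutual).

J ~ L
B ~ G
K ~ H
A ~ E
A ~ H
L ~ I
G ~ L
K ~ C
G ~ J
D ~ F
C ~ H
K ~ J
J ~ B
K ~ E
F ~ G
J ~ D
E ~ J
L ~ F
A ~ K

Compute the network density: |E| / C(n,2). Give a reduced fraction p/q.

There are 19 edges and 12 nodes, so the maximum possible is C(12,2) = 66.
Density = 19/66.

19/66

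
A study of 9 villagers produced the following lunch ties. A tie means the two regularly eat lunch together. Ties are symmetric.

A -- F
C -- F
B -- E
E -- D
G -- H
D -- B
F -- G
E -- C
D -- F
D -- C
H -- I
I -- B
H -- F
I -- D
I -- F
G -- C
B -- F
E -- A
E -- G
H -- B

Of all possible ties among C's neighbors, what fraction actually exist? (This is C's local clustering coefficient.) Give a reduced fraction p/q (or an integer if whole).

C's neighbors: D, E, F, and G (k = 4).
Possible neighbor pairs: C(4,2) = 6. Edges among them: D–E, D–F, E–G, F–G → e = 4.
Clustering(C) = 4/6 = 2/3.

2/3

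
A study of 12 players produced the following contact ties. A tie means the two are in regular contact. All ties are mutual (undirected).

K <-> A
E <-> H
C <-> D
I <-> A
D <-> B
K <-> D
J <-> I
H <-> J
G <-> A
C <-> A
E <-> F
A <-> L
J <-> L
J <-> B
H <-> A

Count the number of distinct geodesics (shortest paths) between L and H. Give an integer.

2

The shortest distance is 2. The length-2 paths are: L–J–H; L–A–H.
That gives 2 distinct shortest paths.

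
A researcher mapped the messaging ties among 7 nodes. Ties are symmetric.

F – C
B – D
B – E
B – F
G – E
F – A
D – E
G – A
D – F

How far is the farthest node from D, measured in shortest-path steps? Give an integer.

Distances from D: A:2, B:1, C:2, E:1, F:1, G:2.
The largest is 2 (to G, C, and A), so the eccentricity of D is 2.

2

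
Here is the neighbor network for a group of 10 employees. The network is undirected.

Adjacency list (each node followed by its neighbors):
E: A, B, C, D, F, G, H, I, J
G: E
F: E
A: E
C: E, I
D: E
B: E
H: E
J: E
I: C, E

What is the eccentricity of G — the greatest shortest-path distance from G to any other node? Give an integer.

Distances from G: A:2, B:2, C:2, D:2, E:1, F:2, H:2, I:2, J:2.
The largest is 2 (to D, B, J, A, I, C, H, and F), so the eccentricity of G is 2.

2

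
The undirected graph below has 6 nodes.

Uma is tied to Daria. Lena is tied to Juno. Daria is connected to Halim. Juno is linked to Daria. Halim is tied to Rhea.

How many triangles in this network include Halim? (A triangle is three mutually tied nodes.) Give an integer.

0

Halim's neighbors are Daria and Rhea, but none of them are tied to each other, so no triangle contains Halim.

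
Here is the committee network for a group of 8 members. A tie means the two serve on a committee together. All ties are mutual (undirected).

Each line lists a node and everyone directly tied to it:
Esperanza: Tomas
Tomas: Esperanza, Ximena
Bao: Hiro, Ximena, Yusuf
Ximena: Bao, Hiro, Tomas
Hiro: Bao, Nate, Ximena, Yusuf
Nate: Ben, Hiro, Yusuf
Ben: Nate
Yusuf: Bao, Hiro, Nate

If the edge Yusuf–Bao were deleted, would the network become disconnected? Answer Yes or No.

Even without that edge, Yusuf still reaches Bao via Yusuf – Hiro – Bao, so the network stays connected. Not a bridge.

No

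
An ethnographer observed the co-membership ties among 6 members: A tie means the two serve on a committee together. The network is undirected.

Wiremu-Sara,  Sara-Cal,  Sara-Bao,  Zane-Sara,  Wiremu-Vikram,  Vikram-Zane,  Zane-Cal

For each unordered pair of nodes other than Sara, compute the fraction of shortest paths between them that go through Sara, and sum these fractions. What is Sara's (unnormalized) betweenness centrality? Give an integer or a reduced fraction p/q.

11/2

Pairs whose geodesics pass through Sara — Wiremu–Cal: 1; Wiremu–Zane: 1/2; Wiremu–Bao: 1; Cal–Bao: 1; Zane–Bao: 1; Bao–Vikram: 2/2.
All other pairs contribute 0.
Summing the contributions gives betweenness(Sara) = 11/2.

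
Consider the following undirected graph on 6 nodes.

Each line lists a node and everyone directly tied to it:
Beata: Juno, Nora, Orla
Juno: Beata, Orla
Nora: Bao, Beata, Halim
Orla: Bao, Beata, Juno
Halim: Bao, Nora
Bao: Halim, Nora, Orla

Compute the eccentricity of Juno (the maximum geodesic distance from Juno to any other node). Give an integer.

Distances from Juno: Bao:2, Beata:1, Halim:3, Nora:2, Orla:1.
The largest is 3 (to Halim), so the eccentricity of Juno is 3.

3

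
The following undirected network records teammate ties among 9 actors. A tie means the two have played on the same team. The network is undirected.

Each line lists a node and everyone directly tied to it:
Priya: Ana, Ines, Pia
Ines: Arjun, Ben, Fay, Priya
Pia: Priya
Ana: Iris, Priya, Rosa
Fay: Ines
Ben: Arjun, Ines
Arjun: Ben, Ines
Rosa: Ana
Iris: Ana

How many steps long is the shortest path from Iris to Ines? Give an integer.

3

One shortest route is Iris – Ana – Priya – Ines, which uses 3 edges, and at distance 2 from Iris we only reach {Priya, Rosa}, which does not include Ines. So d(Iris,Ines) = 3.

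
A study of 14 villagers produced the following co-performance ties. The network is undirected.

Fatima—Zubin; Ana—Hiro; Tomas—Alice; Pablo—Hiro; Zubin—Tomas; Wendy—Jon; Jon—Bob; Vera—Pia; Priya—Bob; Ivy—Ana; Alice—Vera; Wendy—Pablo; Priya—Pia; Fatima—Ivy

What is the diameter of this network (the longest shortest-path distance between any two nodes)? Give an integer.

Eccentricity of each node (its greatest distance to any other): Alice:7, Ana:7, Bob:7, Fatima:7, Hiro:7, Ivy:7, Jon:7, Pablo:7, Pia:7, Priya:7, Tomas:7, Vera:7, Wendy:7, Zubin:7.
The maximum eccentricity is 7, realized for instance by the pair Bob–Fatima via Bob – Priya – Pia – Vera – Alice – Tomas – Zubin – Fatima. So the diameter is 7.

7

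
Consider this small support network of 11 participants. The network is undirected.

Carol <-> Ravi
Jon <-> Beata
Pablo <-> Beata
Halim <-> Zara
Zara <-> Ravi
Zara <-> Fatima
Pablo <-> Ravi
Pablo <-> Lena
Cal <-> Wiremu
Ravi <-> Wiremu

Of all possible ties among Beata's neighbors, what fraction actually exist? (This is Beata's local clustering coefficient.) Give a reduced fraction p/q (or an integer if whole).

0

Beata's neighbors: Jon and Pablo (k = 2).
Possible neighbor pairs: C(2,2) = 1. Edges among them: none → e = 0.
Clustering(Beata) = 0/1.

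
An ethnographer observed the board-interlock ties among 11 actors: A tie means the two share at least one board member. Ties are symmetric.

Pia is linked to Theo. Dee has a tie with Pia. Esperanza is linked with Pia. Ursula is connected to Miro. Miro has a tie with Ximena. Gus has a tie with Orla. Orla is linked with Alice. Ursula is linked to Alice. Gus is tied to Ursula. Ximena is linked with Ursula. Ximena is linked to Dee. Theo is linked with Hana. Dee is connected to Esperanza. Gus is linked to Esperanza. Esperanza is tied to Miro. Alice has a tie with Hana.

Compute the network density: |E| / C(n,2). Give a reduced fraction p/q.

16/55

There are 16 edges and 11 nodes, so the maximum possible is C(11,2) = 55.
Density = 16/55.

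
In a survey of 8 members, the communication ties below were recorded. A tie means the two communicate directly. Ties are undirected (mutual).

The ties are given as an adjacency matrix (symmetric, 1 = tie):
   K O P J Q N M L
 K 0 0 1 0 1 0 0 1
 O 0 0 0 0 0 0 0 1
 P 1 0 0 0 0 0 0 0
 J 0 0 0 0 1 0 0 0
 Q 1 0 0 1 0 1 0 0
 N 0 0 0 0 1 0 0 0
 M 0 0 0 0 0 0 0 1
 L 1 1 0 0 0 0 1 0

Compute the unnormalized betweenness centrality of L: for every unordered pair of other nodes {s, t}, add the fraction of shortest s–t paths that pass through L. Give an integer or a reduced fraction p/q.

Pairs whose geodesics pass through L — K–O: 1; K–M: 1; O–P: 1; O–J: 1; O–Q: 1; O–N: 1; O–M: 1; P–M: 1; J–M: 1; Q–M: 1; N–M: 1.
All other pairs contribute 0.
Summing the contributions gives betweenness(L) = 11.

11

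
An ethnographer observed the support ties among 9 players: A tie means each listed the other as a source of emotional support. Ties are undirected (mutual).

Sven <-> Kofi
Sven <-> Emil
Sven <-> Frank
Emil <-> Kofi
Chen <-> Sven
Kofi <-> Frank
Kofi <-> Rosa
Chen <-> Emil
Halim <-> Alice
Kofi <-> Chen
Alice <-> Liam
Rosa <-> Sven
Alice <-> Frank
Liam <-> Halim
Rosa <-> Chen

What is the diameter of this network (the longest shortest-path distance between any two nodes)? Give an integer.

4

Eccentricity of each node (its greatest distance to any other): Alice:3, Chen:4, Emil:4, Frank:2, Halim:4, Kofi:3, Liam:4, Rosa:4, Sven:3.
The maximum eccentricity is 4, realized for instance by the pair Rosa–Liam via Rosa – Kofi – Frank – Alice – Liam. So the diameter is 4.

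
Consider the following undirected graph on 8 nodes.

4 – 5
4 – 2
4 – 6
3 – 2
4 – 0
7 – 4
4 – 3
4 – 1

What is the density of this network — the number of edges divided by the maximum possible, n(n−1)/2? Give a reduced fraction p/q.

2/7

There are 8 edges and 8 nodes, so the maximum possible is C(8,2) = 28.
Density = 8/28 = 2/7.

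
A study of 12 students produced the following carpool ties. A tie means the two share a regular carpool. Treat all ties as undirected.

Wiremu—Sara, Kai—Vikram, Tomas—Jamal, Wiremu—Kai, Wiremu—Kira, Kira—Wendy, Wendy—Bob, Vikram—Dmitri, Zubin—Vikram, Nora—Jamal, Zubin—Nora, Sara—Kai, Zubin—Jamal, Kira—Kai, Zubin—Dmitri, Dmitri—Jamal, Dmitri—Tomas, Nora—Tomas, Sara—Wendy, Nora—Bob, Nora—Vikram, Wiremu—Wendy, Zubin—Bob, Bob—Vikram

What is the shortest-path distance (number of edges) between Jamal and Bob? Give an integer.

One shortest route is Jamal – Nora – Bob, which uses 2 edges, and Jamal and Bob are not directly tied, so nothing shorter exists. So d(Jamal,Bob) = 2.

2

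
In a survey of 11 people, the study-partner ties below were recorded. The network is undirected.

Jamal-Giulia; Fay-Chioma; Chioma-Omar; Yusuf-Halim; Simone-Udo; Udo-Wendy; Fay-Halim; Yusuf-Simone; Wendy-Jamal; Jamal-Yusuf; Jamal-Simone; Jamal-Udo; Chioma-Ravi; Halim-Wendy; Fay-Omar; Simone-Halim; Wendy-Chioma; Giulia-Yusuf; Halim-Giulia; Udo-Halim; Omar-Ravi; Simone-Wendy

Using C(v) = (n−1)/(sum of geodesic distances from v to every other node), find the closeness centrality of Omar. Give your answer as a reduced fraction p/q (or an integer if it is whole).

Distances from Omar: Chioma:1, Fay:1, Giulia:3, Halim:2, Jamal:3, Ravi:1, Simone:3, Udo:3, Wendy:2, Yusuf:3. Sum = 22.
n = 11, so closeness = 10/22 = 5/11.

5/11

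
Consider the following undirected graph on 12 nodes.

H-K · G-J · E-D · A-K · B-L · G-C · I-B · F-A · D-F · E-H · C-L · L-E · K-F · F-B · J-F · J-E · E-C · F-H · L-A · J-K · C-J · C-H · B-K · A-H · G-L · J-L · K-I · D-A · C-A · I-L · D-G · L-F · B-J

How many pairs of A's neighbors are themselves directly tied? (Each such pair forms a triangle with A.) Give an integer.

7

A's neighbors: C, D, F, H, K, and L.
Neighbor pairs that are themselves tied: A–C–H; A–C–L; A–D–F; A–F–H; A–F–K; A–F–L; A–H–K. Each forms one triangle with A, for 7 in total.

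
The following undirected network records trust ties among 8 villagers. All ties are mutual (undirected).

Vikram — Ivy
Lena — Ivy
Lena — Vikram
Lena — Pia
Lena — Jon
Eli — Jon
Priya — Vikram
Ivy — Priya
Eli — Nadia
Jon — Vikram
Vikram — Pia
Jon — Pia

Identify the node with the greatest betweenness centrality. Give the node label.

Jon

Unnormalized betweenness of each node: Eli:6, Ivy:1/2, Jon:10, Lena:2, Nadia:0, Pia:0, Priya:0, Vikram:13/2.
Jon has the largest value, 10, making it the main broker — the node through which the most shortest paths run.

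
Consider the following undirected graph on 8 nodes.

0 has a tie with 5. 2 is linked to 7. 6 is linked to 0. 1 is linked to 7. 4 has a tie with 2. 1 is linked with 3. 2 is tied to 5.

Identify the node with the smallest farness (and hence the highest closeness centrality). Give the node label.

Farness (sum of distances to all others) for each node — 0:19, 1:19, 2:13, 3:25, 4:19, 5:15, 6:25, 7:15.
The smallest farness is 13, for 2, so 2 has the highest closeness.

2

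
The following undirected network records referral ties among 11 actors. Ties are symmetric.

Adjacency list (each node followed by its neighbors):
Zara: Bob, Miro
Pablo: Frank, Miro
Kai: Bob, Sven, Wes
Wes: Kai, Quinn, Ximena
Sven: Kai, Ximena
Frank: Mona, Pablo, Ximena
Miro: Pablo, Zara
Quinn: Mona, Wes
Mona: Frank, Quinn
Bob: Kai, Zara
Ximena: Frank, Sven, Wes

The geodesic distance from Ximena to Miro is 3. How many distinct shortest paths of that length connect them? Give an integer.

1

The shortest distance is 3, and the only length-3 path is Ximena–Frank–Pablo–Miro. So there is exactly 1 shortest path.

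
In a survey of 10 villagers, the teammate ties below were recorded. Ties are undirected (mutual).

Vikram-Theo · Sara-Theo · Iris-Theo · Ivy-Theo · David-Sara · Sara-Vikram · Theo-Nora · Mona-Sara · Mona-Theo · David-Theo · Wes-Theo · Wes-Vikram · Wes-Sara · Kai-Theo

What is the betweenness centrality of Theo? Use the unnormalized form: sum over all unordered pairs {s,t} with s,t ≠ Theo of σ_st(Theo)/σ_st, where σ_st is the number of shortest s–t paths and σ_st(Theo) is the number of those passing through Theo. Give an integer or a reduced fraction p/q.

Pairs whose geodesics pass through Theo — Kai–Mona: 1; Kai–Vikram: 1; Kai–Wes: 1; Kai–Ivy: 1; Kai–Nora: 1; Kai–Sara: 1; Kai–Iris: 1; Kai–David: 1; Mona–Vikram: 1/2; Mona–Wes: 1/2; Mona–Ivy: 1; Mona–Nora: 1; Mona–Iris: 1; Mona–David: 1/2 … (+17 more pairs).
All other pairs contribute 0.
Summing the contributions gives betweenness(Theo) = 57/2.

57/2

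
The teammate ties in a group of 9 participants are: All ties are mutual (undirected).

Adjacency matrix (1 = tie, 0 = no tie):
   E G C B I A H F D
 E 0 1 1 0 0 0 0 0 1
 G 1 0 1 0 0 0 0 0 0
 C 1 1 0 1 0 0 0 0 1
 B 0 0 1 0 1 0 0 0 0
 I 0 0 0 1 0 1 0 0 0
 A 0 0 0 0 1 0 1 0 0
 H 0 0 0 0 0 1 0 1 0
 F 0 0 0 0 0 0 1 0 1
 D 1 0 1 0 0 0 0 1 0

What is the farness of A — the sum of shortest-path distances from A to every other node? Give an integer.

Distances from A: B:2, C:3, D:3, E:4, F:2, G:4, H:1, I:1.
Sum = 2 + 3 + 3 + 4 + 2 + 4 + 1 + 1 = 20.

20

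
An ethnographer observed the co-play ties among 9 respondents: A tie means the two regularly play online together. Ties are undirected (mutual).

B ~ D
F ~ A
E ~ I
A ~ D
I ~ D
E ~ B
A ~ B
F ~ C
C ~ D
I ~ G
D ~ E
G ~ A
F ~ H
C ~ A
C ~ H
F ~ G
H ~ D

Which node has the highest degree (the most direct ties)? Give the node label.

D

Degrees — A:5, B:3, C:4, D:6, E:3, F:4, G:3, H:3, I:3.
The maximum is 6, attained only by D.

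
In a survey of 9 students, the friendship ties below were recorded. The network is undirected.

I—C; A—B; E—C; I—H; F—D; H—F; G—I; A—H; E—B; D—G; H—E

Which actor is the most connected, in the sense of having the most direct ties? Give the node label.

Degrees — A:2, B:2, C:2, D:2, E:3, F:2, G:2, H:4, I:3.
The maximum is 4, attained only by H.

H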